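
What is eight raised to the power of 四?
Convert eight (English words) → 8 (decimal)
Convert 四 (Chinese numeral) → 4 (decimal)
Compute 8 ^ 4 = 4096
4096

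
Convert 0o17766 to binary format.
Convert 0o17766 (octal) → 1×4096 + 7×512 + 7×64 + 6×8 + 6 = 8182 (decimal)
Convert 8182 (decimal) → 8182 = 4096 + 2048 + 1024 + 512 + 256 + 128 + 64 + 32 + 16 + 4 + 2 → 0b1111111110110 (binary)
0b1111111110110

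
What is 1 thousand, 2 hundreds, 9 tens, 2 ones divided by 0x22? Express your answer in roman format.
Convert 1 thousand, 2 hundreds, 9 tens, 2 ones (place-value notation) → 1×1000 + 2×100 + 9×10 + 2 = 1292 (decimal)
Convert 0x22 (hexadecimal) → 2×16 + 2 = 34 (decimal)
Compute 1292 ÷ 34 = 38
Convert 38 (decimal) → 38 = 10 + 10 + 10 + 5 + 1 + 1 + 1 → XXXVIII (Roman numeral)
XXXVIII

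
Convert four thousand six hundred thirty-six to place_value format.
Convert four thousand six hundred thirty-six (English words) → 4×1000 + 6×100 + 36 = 4636 (decimal)
Convert 4636 (decimal) → 4636 = 4×1000 + 6×100 + 3×10 + 6 → 4 thousands, 6 hundreds, 3 tens, 6 ones (place-value notation)
4 thousands, 6 hundreds, 3 tens, 6 ones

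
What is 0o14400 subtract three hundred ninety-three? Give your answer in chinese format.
Convert 0o14400 (octal) → 1×4096 + 4×512 + 4×64 = 6400 (decimal)
Convert three hundred ninety-three (English words) → 3×100 + 93 = 393 (decimal)
Compute 6400 - 393 = 6007
Convert 6007 (decimal) → 6007 = 6×1000 + 7 → 六千零七 (Chinese numeral)
六千零七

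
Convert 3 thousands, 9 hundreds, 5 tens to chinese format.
Convert 3 thousands, 9 hundreds, 5 tens (place-value notation) → 3×1000 + 9×100 + 5×10 = 3950 (decimal)
Convert 3950 (decimal) → 3950 = 3×1000 + 9×100 + 5×10 → 三千九百五十 (Chinese numeral)
三千九百五十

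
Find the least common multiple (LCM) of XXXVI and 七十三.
Convert XXXVI (Roman numeral) → 10 + 10 + 10 + 5 + 1 = 36 (decimal)
Convert 七十三 (Chinese numeral) → 7×10 + 3 = 73 (decimal)
Compute lcm(36, 73) = 2628
2628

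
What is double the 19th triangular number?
The 19th triangular number = 19×20/2 = 190
Compute 190 × 2 = 380
380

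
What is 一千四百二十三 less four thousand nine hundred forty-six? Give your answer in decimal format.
Convert 一千四百二十三 (Chinese numeral) → 1×1000 + 4×100 + 2×10 + 3 = 1423 (decimal)
Convert four thousand nine hundred forty-six (English words) → 4×1000 + 9×100 + 46 = 4946 (decimal)
Compute 1423 - 4946 = -3523
-3523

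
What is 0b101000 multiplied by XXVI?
Convert 0b101000 (binary) → 32 + 8 = 40 (decimal)
Convert XXVI (Roman numeral) → 10 + 10 + 5 + 1 = 26 (decimal)
Compute 40 × 26 = 1040
1040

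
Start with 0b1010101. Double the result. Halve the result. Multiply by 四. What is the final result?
Convert 0b1010101 (binary) → 64 + 16 + 4 + 1 = 85 (decimal)
Start: 85
85 × 2 = 170
170 ÷ 2 = 85
Convert 四 (Chinese numeral) → 4 (decimal)
85 × 4 = 340
340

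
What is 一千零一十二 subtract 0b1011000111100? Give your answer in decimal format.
Convert 一千零一十二 (Chinese numeral) → 1×1000 + 1×10 + 2 = 1012 (decimal)
Convert 0b1011000111100 (binary) → 4096 + 1024 + 512 + 32 + 16 + 8 + 4 = 5692 (decimal)
Compute 1012 - 5692 = -4680
-4680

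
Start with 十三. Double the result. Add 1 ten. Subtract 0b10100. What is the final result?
Convert 十三 (Chinese numeral) → 1×10 + 3 = 13 (decimal)
Start: 13
13 × 2 = 26
Convert 1 ten (place-value notation) → 1×10 = 10 (decimal)
26 + 10 = 36
Convert 0b10100 (binary) → 16 + 4 = 20 (decimal)
36 - 20 = 16
16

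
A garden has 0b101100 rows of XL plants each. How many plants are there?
Convert XL (Roman numeral) → 40 (decimal)
Convert 0b101100 (binary) → 32 + 8 + 4 = 44 (decimal)
Compute 40 × 44 = 1760
1760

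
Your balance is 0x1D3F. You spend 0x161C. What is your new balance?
Convert 0x1D3F (hexadecimal) → 1×4096 + 13×256 + 3×16 + 15 = 7487 (decimal)
Convert 0x161C (hexadecimal) → 1×4096 + 6×256 + 1×16 + 12 = 5660 (decimal)
Compute 7487 - 5660 = 1827
1827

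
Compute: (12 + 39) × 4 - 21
Parentheses first: 12 + 39 = 51
Multiply: 51 × 4 = 204
Subtract: 204 - 21 = 183
183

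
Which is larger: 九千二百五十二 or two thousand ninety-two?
Convert 九千二百五十二 (Chinese numeral) → 9×1000 + 2×100 + 5×10 + 2 = 9252 (decimal)
Convert two thousand ninety-two (English words) → 2×1000 + 92 = 2092 (decimal)
Compare 9252 vs 2092: larger = 9252
9252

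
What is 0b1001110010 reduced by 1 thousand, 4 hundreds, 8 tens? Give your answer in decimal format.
Convert 0b1001110010 (binary) → 512 + 64 + 32 + 16 + 2 = 626 (decimal)
Convert 1 thousand, 4 hundreds, 8 tens (place-value notation) → 1×1000 + 4×100 + 8×10 = 1480 (decimal)
Compute 626 - 1480 = -854
-854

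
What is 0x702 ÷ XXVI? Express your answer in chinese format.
Convert 0x702 (hexadecimal) → 7×256 + 2 = 1794 (decimal)
Convert XXVI (Roman numeral) → 10 + 10 + 5 + 1 = 26 (decimal)
Compute 1794 ÷ 26 = 69
Convert 69 (decimal) → 69 = 6×10 + 9 → 六十九 (Chinese numeral)
六十九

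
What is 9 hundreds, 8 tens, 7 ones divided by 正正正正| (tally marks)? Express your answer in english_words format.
Convert 9 hundreds, 8 tens, 7 ones (place-value notation) → 9×100 + 8×10 + 7 = 987 (decimal)
Convert 正正正正| (tally marks) → 5 + 5 + 5 + 5 + 1 = 21 (decimal)
Compute 987 ÷ 21 = 47
Convert 47 (decimal) → forty-seven (English words)
forty-seven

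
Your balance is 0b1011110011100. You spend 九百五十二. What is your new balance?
Convert 0b1011110011100 (binary) → 4096 + 1024 + 512 + 256 + 128 + 16 + 8 + 4 = 6044 (decimal)
Convert 九百五十二 (Chinese numeral) → 9×100 + 5×10 + 2 = 952 (decimal)
Compute 6044 - 952 = 5092
5092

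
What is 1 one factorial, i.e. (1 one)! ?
Convert 1 one (place-value notation) → 1 (decimal)
Compute 1! = 1
1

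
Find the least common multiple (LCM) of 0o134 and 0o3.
Convert 0o134 (octal) → 1×64 + 3×8 + 4 = 92 (decimal)
Convert 0o3 (octal) → 3 (decimal)
Compute lcm(92, 3) = 276
276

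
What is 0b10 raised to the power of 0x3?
Convert 0b10 (binary) → 2 (decimal)
Convert 0x3 (hexadecimal) → 3 (decimal)
Compute 2 ^ 3 = 8
8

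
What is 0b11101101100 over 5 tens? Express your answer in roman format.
Convert 0b11101101100 (binary) → 1024 + 512 + 256 + 64 + 32 + 8 + 4 = 1900 (decimal)
Convert 5 tens (place-value notation) → 5×10 = 50 (decimal)
Compute 1900 ÷ 50 = 38
Convert 38 (decimal) → 38 = 10 + 10 + 10 + 5 + 1 + 1 + 1 → XXXVIII (Roman numeral)
XXXVIII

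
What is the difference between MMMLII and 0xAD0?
Convert MMMLII (Roman numeral) → 1000 + 1000 + 1000 + 50 + 1 + 1 = 3052 (decimal)
Convert 0xAD0 (hexadecimal) → 10×256 + 13×16 = 2768 (decimal)
Difference: |3052 - 2768| = 284
284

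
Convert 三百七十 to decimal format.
Convert 三百七十 (Chinese numeral) → 3×100 + 7×10 = 370 (decimal)
370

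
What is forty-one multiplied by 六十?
Convert forty-one (English words) → 41 (decimal)
Convert 六十 (Chinese numeral) → 6×10 = 60 (decimal)
Compute 41 × 60 = 2460
2460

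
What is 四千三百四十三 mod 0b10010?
Convert 四千三百四十三 (Chinese numeral) → 4×1000 + 3×100 + 4×10 + 3 = 4343 (decimal)
Convert 0b10010 (binary) → 16 + 2 = 18 (decimal)
Compute 4343 mod 18 = 5
5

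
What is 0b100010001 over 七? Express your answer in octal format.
Convert 0b100010001 (binary) → 256 + 16 + 1 = 273 (decimal)
Convert 七 (Chinese numeral) → 7 (decimal)
Compute 273 ÷ 7 = 39
Convert 39 (decimal) → 39 = 4×8 + 7 → 0o47 (octal)
0o47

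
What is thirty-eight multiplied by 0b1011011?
Convert thirty-eight (English words) → 38 (decimal)
Convert 0b1011011 (binary) → 64 + 16 + 8 + 2 + 1 = 91 (decimal)
Compute 38 × 91 = 3458
3458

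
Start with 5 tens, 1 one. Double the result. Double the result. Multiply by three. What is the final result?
Convert 5 tens, 1 one (place-value notation) → 5×10 + 1 = 51 (decimal)
Start: 51
51 × 2 = 102
102 × 2 = 204
Convert three (English words) → 3 (decimal)
204 × 3 = 612
612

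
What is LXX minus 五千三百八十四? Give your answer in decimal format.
Convert LXX (Roman numeral) → 50 + 10 + 10 = 70 (decimal)
Convert 五千三百八十四 (Chinese numeral) → 5×1000 + 3×100 + 8×10 + 4 = 5384 (decimal)
Compute 70 - 5384 = -5314
-5314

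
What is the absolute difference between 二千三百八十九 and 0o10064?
Convert 二千三百八十九 (Chinese numeral) → 2×1000 + 3×100 + 8×10 + 9 = 2389 (decimal)
Convert 0o10064 (octal) → 1×4096 + 6×8 + 4 = 4148 (decimal)
Compute |2389 - 4148| = 1759
1759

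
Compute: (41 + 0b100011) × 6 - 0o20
Convert 0b100011 (binary) → 32 + 2 + 1 = 35 (decimal)
Convert 0o20 (octal) → 2×8 = 16 (decimal)
Expression in decimal: (41 + 35) × 6 - 16
Parentheses first: 41 + 35 = 76
Multiply: 76 × 6 = 456
Subtract: 456 - 16 = 440
440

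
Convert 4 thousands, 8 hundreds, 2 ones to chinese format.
Convert 4 thousands, 8 hundreds, 2 ones (place-value notation) → 4×1000 + 8×100 + 2 = 4802 (decimal)
Convert 4802 (decimal) → 4802 = 4×1000 + 8×100 + 2 → 四千八百零二 (Chinese numeral)
四千八百零二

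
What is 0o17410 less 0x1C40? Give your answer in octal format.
Convert 0o17410 (octal) → 1×4096 + 7×512 + 4×64 + 1×8 = 7944 (decimal)
Convert 0x1C40 (hexadecimal) → 1×4096 + 12×256 + 4×16 = 7232 (decimal)
Compute 7944 - 7232 = 712
Convert 712 (decimal) → 712 = 1×512 + 3×64 + 1×8 → 0o1310 (octal)
0o1310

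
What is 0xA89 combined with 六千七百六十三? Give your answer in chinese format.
Convert 0xA89 (hexadecimal) → 10×256 + 8×16 + 9 = 2697 (decimal)
Convert 六千七百六十三 (Chinese numeral) → 6×1000 + 7×100 + 6×10 + 3 = 6763 (decimal)
Compute 2697 + 6763 = 9460
Convert 9460 (decimal) → 9460 = 9×1000 + 4×100 + 6×10 → 九千四百六十 (Chinese numeral)
九千四百六十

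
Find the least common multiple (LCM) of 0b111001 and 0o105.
Convert 0b111001 (binary) → 32 + 16 + 8 + 1 = 57 (decimal)
Convert 0o105 (octal) → 1×64 + 5 = 69 (decimal)
Compute lcm(57, 69) = 1311
1311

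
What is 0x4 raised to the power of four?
Convert 0x4 (hexadecimal) → 4 (decimal)
Convert four (English words) → 4 (decimal)
Compute 4 ^ 4 = 256
256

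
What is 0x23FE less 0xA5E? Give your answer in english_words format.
Convert 0x23FE (hexadecimal) → 2×4096 + 3×256 + 15×16 + 14 = 9214 (decimal)
Convert 0xA5E (hexadecimal) → 10×256 + 5×16 + 14 = 2654 (decimal)
Compute 9214 - 2654 = 6560
Convert 6560 (decimal) → 6560 = 6×1000 + 5×100 + 60 → six thousand five hundred sixty (English words)
six thousand five hundred sixty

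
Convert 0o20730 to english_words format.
Convert 0o20730 (octal) → 2×4096 + 7×64 + 3×8 = 8664 (decimal)
Convert 8664 (decimal) → 8664 = 8×1000 + 6×100 + 64 → eight thousand six hundred sixty-four (English words)
eight thousand six hundred sixty-four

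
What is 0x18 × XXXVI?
Convert 0x18 (hexadecimal) → 1×16 + 8 = 24 (decimal)
Convert XXXVI (Roman numeral) → 10 + 10 + 10 + 5 + 1 = 36 (decimal)
Compute 24 × 36 = 864
864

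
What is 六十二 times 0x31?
Convert 六十二 (Chinese numeral) → 6×10 + 2 = 62 (decimal)
Convert 0x31 (hexadecimal) → 3×16 + 1 = 49 (decimal)
Compute 62 × 49 = 3038
3038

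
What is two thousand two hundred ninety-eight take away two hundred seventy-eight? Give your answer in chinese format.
Convert two thousand two hundred ninety-eight (English words) → 2×1000 + 2×100 + 98 = 2298 (decimal)
Convert two hundred seventy-eight (English words) → 2×100 + 78 = 278 (decimal)
Compute 2298 - 278 = 2020
Convert 2020 (decimal) → 2020 = 2×1000 + 2×10 → 二千零二十 (Chinese numeral)
二千零二十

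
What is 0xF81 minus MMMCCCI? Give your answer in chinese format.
Convert 0xF81 (hexadecimal) → 15×256 + 8×16 + 1 = 3969 (decimal)
Convert MMMCCCI (Roman numeral) → 1000 + 1000 + 1000 + 100 + 100 + 100 + 1 = 3301 (decimal)
Compute 3969 - 3301 = 668
Convert 668 (decimal) → 668 = 6×100 + 6×10 + 8 → 六百六十八 (Chinese numeral)
六百六十八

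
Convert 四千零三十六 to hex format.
Convert 四千零三十六 (Chinese numeral) → 4×1000 + 3×10 + 6 = 4036 (decimal)
Convert 4036 (decimal) → 4036 = 15×256 + 12×16 + 4 → 0xFC4 (hexadecimal)
0xFC4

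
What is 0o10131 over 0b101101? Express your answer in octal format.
Convert 0o10131 (octal) → 1×4096 + 1×64 + 3×8 + 1 = 4185 (decimal)
Convert 0b101101 (binary) → 32 + 8 + 4 + 1 = 45 (decimal)
Compute 4185 ÷ 45 = 93
Convert 93 (decimal) → 93 = 1×64 + 3×8 + 5 → 0o135 (octal)
0o135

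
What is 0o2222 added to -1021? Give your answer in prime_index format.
Convert 0o2222 (octal) → 2×512 + 2×64 + 2×8 + 2 = 1170 (decimal)
Compute 1170 + -1021 = 149
Convert 149 (decimal) → the 35th prime (prime index)
the 35th prime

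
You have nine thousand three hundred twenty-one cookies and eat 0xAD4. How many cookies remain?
Convert nine thousand three hundred twenty-one (English words) → 9×1000 + 3×100 + 21 = 9321 (decimal)
Convert 0xAD4 (hexadecimal) → 10×256 + 13×16 + 4 = 2772 (decimal)
Compute 9321 - 2772 = 6549
6549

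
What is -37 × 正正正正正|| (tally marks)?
Convert 正正正正正|| (tally marks) → 5 + 5 + 5 + 5 + 5 + 2 = 27 (decimal)
Compute -37 × 27 = -999
-999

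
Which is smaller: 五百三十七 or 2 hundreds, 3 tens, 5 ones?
Convert 五百三十七 (Chinese numeral) → 5×100 + 3×10 + 7 = 537 (decimal)
Convert 2 hundreds, 3 tens, 5 ones (place-value notation) → 2×100 + 3×10 + 5 = 235 (decimal)
Compare 537 vs 235: smaller = 235
235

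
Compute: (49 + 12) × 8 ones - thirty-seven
Convert 8 ones (place-value notation) → 8 (decimal)
Convert thirty-seven (English words) → 37 (decimal)
Expression in decimal: (49 + 12) × 8 - 37
Parentheses first: 49 + 12 = 61
Multiply: 61 × 8 = 488
Subtract: 488 - 37 = 451
451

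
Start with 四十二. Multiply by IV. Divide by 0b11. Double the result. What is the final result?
Convert 四十二 (Chinese numeral) → 4×10 + 2 = 42 (decimal)
Start: 42
Convert IV (Roman numeral) → 4 (decimal)
42 × 4 = 168
Convert 0b11 (binary) → 2 + 1 = 3 (decimal)
168 ÷ 3 = 56
56 × 2 = 112
112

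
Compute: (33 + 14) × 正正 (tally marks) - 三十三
Convert 正正 (tally marks) → 5 + 5 = 10 (decimal)
Convert 三十三 (Chinese numeral) → 3×10 + 3 = 33 (decimal)
Expression in decimal: (33 + 14) × 10 - 33
Parentheses first: 33 + 14 = 47
Multiply: 47 × 10 = 470
Subtract: 470 - 33 = 437
437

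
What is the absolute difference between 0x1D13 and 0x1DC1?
Convert 0x1D13 (hexadecimal) → 1×4096 + 13×256 + 1×16 + 3 = 7443 (decimal)
Convert 0x1DC1 (hexadecimal) → 1×4096 + 13×256 + 12×16 + 1 = 7617 (decimal)
Compute |7443 - 7617| = 174
174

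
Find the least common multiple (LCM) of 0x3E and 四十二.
Convert 0x3E (hexadecimal) → 3×16 + 14 = 62 (decimal)
Convert 四十二 (Chinese numeral) → 4×10 + 2 = 42 (decimal)
Compute lcm(62, 42) = 1302
1302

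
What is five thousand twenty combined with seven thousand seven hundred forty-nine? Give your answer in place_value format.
Convert five thousand twenty (English words) → 5×1000 + 20 = 5020 (decimal)
Convert seven thousand seven hundred forty-nine (English words) → 7×1000 + 7×100 + 49 = 7749 (decimal)
Compute 5020 + 7749 = 12769
Convert 12769 (decimal) → 12769 = 12×1000 + 7×100 + 6×10 + 9 → 12 thousands, 7 hundreds, 6 tens, 9 ones (place-value notation)
12 thousands, 7 hundreds, 6 tens, 9 ones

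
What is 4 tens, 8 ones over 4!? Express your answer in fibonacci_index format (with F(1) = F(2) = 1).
Convert 4 tens, 8 ones (place-value notation) → 4×10 + 8 = 48 (decimal)
Convert 4! (factorial) → 24 (decimal)
Compute 48 ÷ 24 = 2
Convert 2 (decimal) → 1, 1, 2 → the 3rd Fibonacci number (Fibonacci index)
the 3rd Fibonacci number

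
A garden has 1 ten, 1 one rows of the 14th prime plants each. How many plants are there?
Convert the 14th prime (prime index) → 43 (decimal)
Convert 1 ten, 1 one (place-value notation) → 1×10 + 1 = 11 (decimal)
Compute 43 × 11 = 473
473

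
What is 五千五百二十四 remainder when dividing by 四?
Convert 五千五百二十四 (Chinese numeral) → 5×1000 + 5×100 + 2×10 + 4 = 5524 (decimal)
Convert 四 (Chinese numeral) → 4 (decimal)
Compute 5524 mod 4 = 0
0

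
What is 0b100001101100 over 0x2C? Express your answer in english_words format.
Convert 0b100001101100 (binary) → 2048 + 64 + 32 + 8 + 4 = 2156 (decimal)
Convert 0x2C (hexadecimal) → 2×16 + 12 = 44 (decimal)
Compute 2156 ÷ 44 = 49
Convert 49 (decimal) → forty-nine (English words)
forty-nine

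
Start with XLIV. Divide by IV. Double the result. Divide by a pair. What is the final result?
Convert XLIV (Roman numeral) → 40 + 4 = 44 (decimal)
Start: 44
Convert IV (Roman numeral) → 4 (decimal)
44 ÷ 4 = 11
11 × 2 = 22
Convert a pair (colloquial) → 2 (decimal)
22 ÷ 2 = 11
11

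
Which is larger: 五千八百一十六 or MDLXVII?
Convert 五千八百一十六 (Chinese numeral) → 5×1000 + 8×100 + 1×10 + 6 = 5816 (decimal)
Convert MDLXVII (Roman numeral) → 1000 + 500 + 50 + 10 + 5 + 1 + 1 = 1567 (decimal)
Compare 5816 vs 1567: larger = 5816
5816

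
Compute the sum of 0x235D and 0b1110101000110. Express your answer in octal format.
Convert 0x235D (hexadecimal) → 2×4096 + 3×256 + 5×16 + 13 = 9053 (decimal)
Convert 0b1110101000110 (binary) → 4096 + 2048 + 1024 + 256 + 64 + 4 + 2 = 7494 (decimal)
Compute 9053 + 7494 = 16547
Convert 16547 (decimal) → 16547 = 4×4096 + 2×64 + 4×8 + 3 → 0o40243 (octal)
0o40243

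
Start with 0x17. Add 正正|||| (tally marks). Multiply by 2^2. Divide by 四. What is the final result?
Convert 0x17 (hexadecimal) → 1×16 + 7 = 23 (decimal)
Start: 23
Convert 正正|||| (tally marks) → 5 + 5 + 4 = 14 (decimal)
23 + 14 = 37
Convert 2^2 (power) → 4 (decimal)
37 × 4 = 148
Convert 四 (Chinese numeral) → 4 (decimal)
148 ÷ 4 = 37
37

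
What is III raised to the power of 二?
Convert III (Roman numeral) → 1 + 1 + 1 = 3 (decimal)
Convert 二 (Chinese numeral) → 2 (decimal)
Compute 3 ^ 2 = 9
9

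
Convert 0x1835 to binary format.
Convert 0x1835 (hexadecimal) → 1×4096 + 8×256 + 3×16 + 5 = 6197 (decimal)
Convert 6197 (decimal) → 6197 = 4096 + 2048 + 32 + 16 + 4 + 1 → 0b1100000110101 (binary)
0b1100000110101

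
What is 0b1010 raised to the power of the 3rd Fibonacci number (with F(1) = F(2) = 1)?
Convert 0b1010 (binary) → 8 + 2 = 10 (decimal)
Convert the 3rd Fibonacci number (with F(1) = F(2) = 1) (Fibonacci index) → 1, 1, 2 → 2 (decimal)
Compute 10 ^ 2 = 100
100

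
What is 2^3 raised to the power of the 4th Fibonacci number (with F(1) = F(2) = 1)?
Convert 2^3 (power) → 8 (decimal)
Convert the 4th Fibonacci number (with F(1) = F(2) = 1) (Fibonacci index) → 1, 1, 2, 3 → 3 (decimal)
Compute 8 ^ 3 = 512
512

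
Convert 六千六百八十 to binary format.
Convert 六千六百八十 (Chinese numeral) → 6×1000 + 6×100 + 8×10 = 6680 (decimal)
Convert 6680 (decimal) → 6680 = 4096 + 2048 + 512 + 16 + 8 → 0b1101000011000 (binary)
0b1101000011000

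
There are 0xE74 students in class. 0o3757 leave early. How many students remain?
Convert 0xE74 (hexadecimal) → 14×256 + 7×16 + 4 = 3700 (decimal)
Convert 0o3757 (octal) → 3×512 + 7×64 + 5×8 + 7 = 2031 (decimal)
Compute 3700 - 2031 = 1669
1669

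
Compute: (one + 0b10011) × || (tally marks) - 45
Convert one (English words) → 1 (decimal)
Convert 0b10011 (binary) → 16 + 2 + 1 = 19 (decimal)
Convert || (tally marks) → 2 (decimal)
Expression in decimal: (1 + 19) × 2 - 45
Parentheses first: 1 + 19 = 20
Multiply: 20 × 2 = 40
Subtract: 40 - 45 = -5
-5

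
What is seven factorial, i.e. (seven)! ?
Convert seven (English words) → 7 (decimal)
Compute 7! = 5040
5040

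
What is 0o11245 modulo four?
Convert 0o11245 (octal) → 1×4096 + 1×512 + 2×64 + 4×8 + 5 = 4773 (decimal)
Convert four (English words) → 4 (decimal)
Compute 4773 mod 4 = 1
1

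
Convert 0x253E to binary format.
Convert 0x253E (hexadecimal) → 2×4096 + 5×256 + 3×16 + 14 = 9534 (decimal)
Convert 9534 (decimal) → 9534 = 8192 + 1024 + 256 + 32 + 16 + 8 + 4 + 2 → 0b10010100111110 (binary)
0b10010100111110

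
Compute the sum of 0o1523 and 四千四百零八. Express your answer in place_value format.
Convert 0o1523 (octal) → 1×512 + 5×64 + 2×8 + 3 = 851 (decimal)
Convert 四千四百零八 (Chinese numeral) → 4×1000 + 4×100 + 8 = 4408 (decimal)
Compute 851 + 4408 = 5259
Convert 5259 (decimal) → 5259 = 5×1000 + 2×100 + 5×10 + 9 → 5 thousands, 2 hundreds, 5 tens, 9 ones (place-value notation)
5 thousands, 2 hundreds, 5 tens, 9 ones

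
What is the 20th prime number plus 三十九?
The 20th prime number = 71
Convert 三十九 (Chinese numeral) → 3×10 + 9 = 39 (decimal)
Compute 71 + 39 = 110
110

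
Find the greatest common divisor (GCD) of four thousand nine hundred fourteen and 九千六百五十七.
Convert four thousand nine hundred fourteen (English words) → 4×1000 + 9×100 + 14 = 4914 (decimal)
Convert 九千六百五十七 (Chinese numeral) → 9×1000 + 6×100 + 5×10 + 7 = 9657 (decimal)
Compute gcd(4914, 9657) = 9
9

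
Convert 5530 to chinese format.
Convert 5530 (decimal) → 5530 = 5×1000 + 5×100 + 3×10 → 五千五百三十 (Chinese numeral)
五千五百三十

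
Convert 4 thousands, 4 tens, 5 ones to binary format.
Convert 4 thousands, 4 tens, 5 ones (place-value notation) → 4×1000 + 4×10 + 5 = 4045 (decimal)
Convert 4045 (decimal) → 4045 = 2048 + 1024 + 512 + 256 + 128 + 64 + 8 + 4 + 1 → 0b111111001101 (binary)
0b111111001101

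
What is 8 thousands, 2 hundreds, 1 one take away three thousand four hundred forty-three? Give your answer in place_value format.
Convert 8 thousands, 2 hundreds, 1 one (place-value notation) → 8×1000 + 2×100 + 1 = 8201 (decimal)
Convert three thousand four hundred forty-three (English words) → 3×1000 + 4×100 + 43 = 3443 (decimal)
Compute 8201 - 3443 = 4758
Convert 4758 (decimal) → 4758 = 4×1000 + 7×100 + 5×10 + 8 → 4 thousands, 7 hundreds, 5 tens, 8 ones (place-value notation)
4 thousands, 7 hundreds, 5 tens, 8 ones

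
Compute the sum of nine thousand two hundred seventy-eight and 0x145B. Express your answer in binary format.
Convert nine thousand two hundred seventy-eight (English words) → 9×1000 + 2×100 + 78 = 9278 (decimal)
Convert 0x145B (hexadecimal) → 1×4096 + 4×256 + 5×16 + 11 = 5211 (decimal)
Compute 9278 + 5211 = 14489
Convert 14489 (decimal) → 14489 = 8192 + 4096 + 2048 + 128 + 16 + 8 + 1 → 0b11100010011001 (binary)
0b11100010011001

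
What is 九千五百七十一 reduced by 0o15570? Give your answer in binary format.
Convert 九千五百七十一 (Chinese numeral) → 9×1000 + 5×100 + 7×10 + 1 = 9571 (decimal)
Convert 0o15570 (octal) → 1×4096 + 5×512 + 5×64 + 7×8 = 7032 (decimal)
Compute 9571 - 7032 = 2539
Convert 2539 (decimal) → 2539 = 2048 + 256 + 128 + 64 + 32 + 8 + 2 + 1 → 0b100111101011 (binary)
0b100111101011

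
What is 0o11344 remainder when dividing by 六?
Convert 0o11344 (octal) → 1×4096 + 1×512 + 3×64 + 4×8 + 4 = 4836 (decimal)
Convert 六 (Chinese numeral) → 6 (decimal)
Compute 4836 mod 6 = 0
0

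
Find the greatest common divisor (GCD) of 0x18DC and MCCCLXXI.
Convert 0x18DC (hexadecimal) → 1×4096 + 8×256 + 13×16 + 12 = 6364 (decimal)
Convert MCCCLXXI (Roman numeral) → 1000 + 100 + 100 + 100 + 50 + 10 + 10 + 1 = 1371 (decimal)
Compute gcd(6364, 1371) = 1
1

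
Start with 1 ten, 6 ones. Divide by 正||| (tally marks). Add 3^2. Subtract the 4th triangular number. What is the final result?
Convert 1 ten, 6 ones (place-value notation) → 1×10 + 6 = 16 (decimal)
Start: 16
Convert 正||| (tally marks) → 5 + 3 = 8 (decimal)
16 ÷ 8 = 2
Convert 3^2 (power) → 9 (decimal)
2 + 9 = 11
Convert the 4th triangular number (triangular index) → 4×5/2 = 10 (decimal)
11 - 10 = 1
1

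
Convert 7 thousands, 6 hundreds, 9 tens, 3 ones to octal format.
Convert 7 thousands, 6 hundreds, 9 tens, 3 ones (place-value notation) → 7×1000 + 6×100 + 9×10 + 3 = 7693 (decimal)
Convert 7693 (decimal) → 7693 = 1×4096 + 7×512 + 1×8 + 5 → 0o17015 (octal)
0o17015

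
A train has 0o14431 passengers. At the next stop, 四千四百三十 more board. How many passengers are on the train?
Convert 0o14431 (octal) → 1×4096 + 4×512 + 4×64 + 3×8 + 1 = 6425 (decimal)
Convert 四千四百三十 (Chinese numeral) → 4×1000 + 4×100 + 3×10 = 4430 (decimal)
Compute 6425 + 4430 = 10855
10855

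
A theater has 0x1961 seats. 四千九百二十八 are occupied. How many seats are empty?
Convert 0x1961 (hexadecimal) → 1×4096 + 9×256 + 6×16 + 1 = 6497 (decimal)
Convert 四千九百二十八 (Chinese numeral) → 4×1000 + 9×100 + 2×10 + 8 = 4928 (decimal)
Compute 6497 - 4928 = 1569
1569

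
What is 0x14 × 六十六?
Convert 0x14 (hexadecimal) → 1×16 + 4 = 20 (decimal)
Convert 六十六 (Chinese numeral) → 6×10 + 6 = 66 (decimal)
Compute 20 × 66 = 1320
1320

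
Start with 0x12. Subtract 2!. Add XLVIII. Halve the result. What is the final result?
Convert 0x12 (hexadecimal) → 1×16 + 2 = 18 (decimal)
Start: 18
Convert 2! (factorial) → 2 (decimal)
18 - 2 = 16
Convert XLVIII (Roman numeral) → 40 + 5 + 1 + 1 + 1 = 48 (decimal)
16 + 48 = 64
64 ÷ 2 = 32
32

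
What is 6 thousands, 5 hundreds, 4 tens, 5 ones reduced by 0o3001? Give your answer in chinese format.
Convert 6 thousands, 5 hundreds, 4 tens, 5 ones (place-value notation) → 6×1000 + 5×100 + 4×10 + 5 = 6545 (decimal)
Convert 0o3001 (octal) → 3×512 + 1 = 1537 (decimal)
Compute 6545 - 1537 = 5008
Convert 5008 (decimal) → 5008 = 5×1000 + 8 → 五千零八 (Chinese numeral)
五千零八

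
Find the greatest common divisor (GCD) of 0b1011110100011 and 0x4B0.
Convert 0b1011110100011 (binary) → 4096 + 1024 + 512 + 256 + 128 + 32 + 2 + 1 = 6051 (decimal)
Convert 0x4B0 (hexadecimal) → 4×256 + 11×16 = 1200 (decimal)
Compute gcd(6051, 1200) = 3
3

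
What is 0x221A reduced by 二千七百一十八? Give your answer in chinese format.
Convert 0x221A (hexadecimal) → 2×4096 + 2×256 + 1×16 + 10 = 8730 (decimal)
Convert 二千七百一十八 (Chinese numeral) → 2×1000 + 7×100 + 1×10 + 8 = 2718 (decimal)
Compute 8730 - 2718 = 6012
Convert 6012 (decimal) → 6012 = 6×1000 + 1×10 + 2 → 六千零一十二 (Chinese numeral)
六千零一十二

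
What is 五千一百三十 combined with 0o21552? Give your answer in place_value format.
Convert 五千一百三十 (Chinese numeral) → 5×1000 + 1×100 + 3×10 = 5130 (decimal)
Convert 0o21552 (octal) → 2×4096 + 1×512 + 5×64 + 5×8 + 2 = 9066 (decimal)
Compute 5130 + 9066 = 14196
Convert 14196 (decimal) → 14196 = 14×1000 + 1×100 + 9×10 + 6 → 14 thousands, 1 hundred, 9 tens, 6 ones (place-value notation)
14 thousands, 1 hundred, 9 tens, 6 ones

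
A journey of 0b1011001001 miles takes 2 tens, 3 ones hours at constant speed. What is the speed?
Convert 0b1011001001 (binary) → 512 + 128 + 64 + 8 + 1 = 713 (decimal)
Convert 2 tens, 3 ones (place-value notation) → 2×10 + 3 = 23 (decimal)
Compute 713 ÷ 23 = 31
31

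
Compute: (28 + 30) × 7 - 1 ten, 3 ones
Convert 1 ten, 3 ones (place-value notation) → 1×10 + 3 = 13 (decimal)
Expression in decimal: (28 + 30) × 7 - 13
Parentheses first: 28 + 30 = 58
Multiply: 58 × 7 = 406
Subtract: 406 - 13 = 393
393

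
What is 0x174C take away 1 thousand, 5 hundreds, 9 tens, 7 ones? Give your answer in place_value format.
Convert 0x174C (hexadecimal) → 1×4096 + 7×256 + 4×16 + 12 = 5964 (decimal)
Convert 1 thousand, 5 hundreds, 9 tens, 7 ones (place-value notation) → 1×1000 + 5×100 + 9×10 + 7 = 1597 (decimal)
Compute 5964 - 1597 = 4367
Convert 4367 (decimal) → 4367 = 4×1000 + 3×100 + 6×10 + 7 → 4 thousands, 3 hundreds, 6 tens, 7 ones (place-value notation)
4 thousands, 3 hundreds, 6 tens, 7 ones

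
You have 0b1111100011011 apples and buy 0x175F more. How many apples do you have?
Convert 0b1111100011011 (binary) → 4096 + 2048 + 1024 + 512 + 256 + 16 + 8 + 2 + 1 = 7963 (decimal)
Convert 0x175F (hexadecimal) → 1×4096 + 7×256 + 5×16 + 15 = 5983 (decimal)
Compute 7963 + 5983 = 13946
13946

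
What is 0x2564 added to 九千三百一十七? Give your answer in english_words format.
Convert 0x2564 (hexadecimal) → 2×4096 + 5×256 + 6×16 + 4 = 9572 (decimal)
Convert 九千三百一十七 (Chinese numeral) → 9×1000 + 3×100 + 1×10 + 7 = 9317 (decimal)
Compute 9572 + 9317 = 18889
Convert 18889 (decimal) → 18889 = 18×1000 + 8×100 + 89 → eighteen thousand eight hundred eighty-nine (English words)
eighteen thousand eight hundred eighty-nine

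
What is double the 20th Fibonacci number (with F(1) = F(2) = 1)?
The 20th Fibonacci number (with F(1) = F(2) = 1) = 6765
Compute 6765 × 2 = 13530
13530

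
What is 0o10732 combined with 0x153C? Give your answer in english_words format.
Convert 0o10732 (octal) → 1×4096 + 7×64 + 3×8 + 2 = 4570 (decimal)
Convert 0x153C (hexadecimal) → 1×4096 + 5×256 + 3×16 + 12 = 5436 (decimal)
Compute 4570 + 5436 = 10006
Convert 10006 (decimal) → 10006 = 10×1000 + 6 → ten thousand six (English words)
ten thousand six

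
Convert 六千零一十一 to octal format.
Convert 六千零一十一 (Chinese numeral) → 6×1000 + 1×10 + 1 = 6011 (decimal)
Convert 6011 (decimal) → 6011 = 1×4096 + 3×512 + 5×64 + 7×8 + 3 → 0o13573 (octal)
0o13573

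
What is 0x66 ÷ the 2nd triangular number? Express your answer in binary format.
Convert 0x66 (hexadecimal) → 6×16 + 6 = 102 (decimal)
Convert the 2nd triangular number (triangular index) → 2×3/2 = 3 (decimal)
Compute 102 ÷ 3 = 34
Convert 34 (decimal) → 34 = 32 + 2 → 0b100010 (binary)
0b100010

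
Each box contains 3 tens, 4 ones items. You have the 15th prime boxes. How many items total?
Convert 3 tens, 4 ones (place-value notation) → 3×10 + 4 = 34 (decimal)
Convert the 15th prime (prime index) → 47 (decimal)
Compute 34 × 47 = 1598
1598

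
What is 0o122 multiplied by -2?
Convert 0o122 (octal) → 1×64 + 2×8 + 2 = 82 (decimal)
Compute 82 × -2 = -164
-164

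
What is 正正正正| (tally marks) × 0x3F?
Convert 正正正正| (tally marks) → 5 + 5 + 5 + 5 + 1 = 21 (decimal)
Convert 0x3F (hexadecimal) → 3×16 + 15 = 63 (decimal)
Compute 21 × 63 = 1323
1323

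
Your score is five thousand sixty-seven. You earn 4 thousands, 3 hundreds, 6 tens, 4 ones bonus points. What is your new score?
Convert five thousand sixty-seven (English words) → 5×1000 + 67 = 5067 (decimal)
Convert 4 thousands, 3 hundreds, 6 tens, 4 ones (place-value notation) → 4×1000 + 3×100 + 6×10 + 4 = 4364 (decimal)
Compute 5067 + 4364 = 9431
9431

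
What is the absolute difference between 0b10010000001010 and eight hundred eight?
Convert 0b10010000001010 (binary) → 8192 + 1024 + 8 + 2 = 9226 (decimal)
Convert eight hundred eight (English words) → 8×100 + 8 = 808 (decimal)
Compute |9226 - 808| = 8418
8418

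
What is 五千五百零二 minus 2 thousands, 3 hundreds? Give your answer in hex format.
Convert 五千五百零二 (Chinese numeral) → 5×1000 + 5×100 + 2 = 5502 (decimal)
Convert 2 thousands, 3 hundreds (place-value notation) → 2×1000 + 3×100 = 2300 (decimal)
Compute 5502 - 2300 = 3202
Convert 3202 (decimal) → 3202 = 12×256 + 8×16 + 2 → 0xC82 (hexadecimal)
0xC82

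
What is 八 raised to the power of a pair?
Convert 八 (Chinese numeral) → 8 (decimal)
Convert a pair (colloquial) → 2 (decimal)
Compute 8 ^ 2 = 64
64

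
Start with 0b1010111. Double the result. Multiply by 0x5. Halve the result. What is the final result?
Convert 0b1010111 (binary) → 64 + 16 + 4 + 2 + 1 = 87 (decimal)
Start: 87
87 × 2 = 174
Convert 0x5 (hexadecimal) → 5 (decimal)
174 × 5 = 870
870 ÷ 2 = 435
435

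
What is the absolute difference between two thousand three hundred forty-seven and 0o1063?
Convert two thousand three hundred forty-seven (English words) → 2×1000 + 3×100 + 47 = 2347 (decimal)
Convert 0o1063 (octal) → 1×512 + 6×8 + 3 = 563 (decimal)
Compute |2347 - 563| = 1784
1784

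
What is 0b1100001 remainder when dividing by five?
Convert 0b1100001 (binary) → 64 + 32 + 1 = 97 (decimal)
Convert five (English words) → 5 (decimal)
Compute 97 mod 5 = 2
2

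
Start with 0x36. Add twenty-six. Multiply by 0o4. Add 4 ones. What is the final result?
Convert 0x36 (hexadecimal) → 3×16 + 6 = 54 (decimal)
Start: 54
Convert twenty-six (English words) → 26 (decimal)
54 + 26 = 80
Convert 0o4 (octal) → 4 (decimal)
80 × 4 = 320
Convert 4 ones (place-value notation) → 4 (decimal)
320 + 4 = 324
324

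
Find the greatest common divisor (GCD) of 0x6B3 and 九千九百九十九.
Convert 0x6B3 (hexadecimal) → 6×256 + 11×16 + 3 = 1715 (decimal)
Convert 九千九百九十九 (Chinese numeral) → 9×1000 + 9×100 + 9×10 + 9 = 9999 (decimal)
Compute gcd(1715, 9999) = 1
1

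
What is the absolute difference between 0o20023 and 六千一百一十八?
Convert 0o20023 (octal) → 2×4096 + 2×8 + 3 = 8211 (decimal)
Convert 六千一百一十八 (Chinese numeral) → 6×1000 + 1×100 + 1×10 + 8 = 6118 (decimal)
Compute |8211 - 6118| = 2093
2093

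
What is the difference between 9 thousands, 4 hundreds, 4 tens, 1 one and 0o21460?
Convert 9 thousands, 4 hundreds, 4 tens, 1 one (place-value notation) → 9×1000 + 4×100 + 4×10 + 1 = 9441 (decimal)
Convert 0o21460 (octal) → 2×4096 + 1×512 + 4×64 + 6×8 = 9008 (decimal)
Difference: |9441 - 9008| = 433
433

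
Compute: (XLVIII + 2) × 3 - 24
Convert XLVIII (Roman numeral) → 40 + 5 + 1 + 1 + 1 = 48 (decimal)
Expression in decimal: (48 + 2) × 3 - 24
Parentheses first: 48 + 2 = 50
Multiply: 50 × 3 = 150
Subtract: 150 - 24 = 126
126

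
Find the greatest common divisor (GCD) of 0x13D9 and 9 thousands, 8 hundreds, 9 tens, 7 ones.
Convert 0x13D9 (hexadecimal) → 1×4096 + 3×256 + 13×16 + 9 = 5081 (decimal)
Convert 9 thousands, 8 hundreds, 9 tens, 7 ones (place-value notation) → 9×1000 + 8×100 + 9×10 + 7 = 9897 (decimal)
Compute gcd(5081, 9897) = 1
1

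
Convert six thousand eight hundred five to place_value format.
Convert six thousand eight hundred five (English words) → 6×1000 + 8×100 + 5 = 6805 (decimal)
Convert 6805 (decimal) → 6805 = 6×1000 + 8×100 + 5 → 6 thousands, 8 hundreds, 5 ones (place-value notation)
6 thousands, 8 hundreds, 5 ones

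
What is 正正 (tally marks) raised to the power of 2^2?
Convert 正正 (tally marks) → 5 + 5 = 10 (decimal)
Convert 2^2 (power) → 4 (decimal)
Compute 10 ^ 4 = 10000
10000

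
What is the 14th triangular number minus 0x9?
The 14th triangular number = 14×15/2 = 105
Convert 0x9 (hexadecimal) → 9 (decimal)
Compute 105 - 9 = 96
96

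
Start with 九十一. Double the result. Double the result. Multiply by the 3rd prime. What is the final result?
Convert 九十一 (Chinese numeral) → 9×10 + 1 = 91 (decimal)
Start: 91
91 × 2 = 182
182 × 2 = 364
Convert the 3rd prime (prime index) → 5 (decimal)
364 × 5 = 1820
1820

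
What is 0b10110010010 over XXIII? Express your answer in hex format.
Convert 0b10110010010 (binary) → 1024 + 256 + 128 + 16 + 2 = 1426 (decimal)
Convert XXIII (Roman numeral) → 10 + 10 + 1 + 1 + 1 = 23 (decimal)
Compute 1426 ÷ 23 = 62
Convert 62 (decimal) → 62 = 3×16 + 14 → 0x3E (hexadecimal)
0x3E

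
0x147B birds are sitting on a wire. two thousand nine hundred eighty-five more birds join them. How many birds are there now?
Convert 0x147B (hexadecimal) → 1×4096 + 4×256 + 7×16 + 11 = 5243 (decimal)
Convert two thousand nine hundred eighty-five (English words) → 2×1000 + 9×100 + 85 = 2985 (decimal)
Compute 5243 + 2985 = 8228
8228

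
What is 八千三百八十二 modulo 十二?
Convert 八千三百八十二 (Chinese numeral) → 8×1000 + 3×100 + 8×10 + 2 = 8382 (decimal)
Convert 十二 (Chinese numeral) → 1×10 + 2 = 12 (decimal)
Compute 8382 mod 12 = 6
6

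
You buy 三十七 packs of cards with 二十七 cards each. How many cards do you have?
Convert 二十七 (Chinese numeral) → 2×10 + 7 = 27 (decimal)
Convert 三十七 (Chinese numeral) → 3×10 + 7 = 37 (decimal)
Compute 27 × 37 = 999
999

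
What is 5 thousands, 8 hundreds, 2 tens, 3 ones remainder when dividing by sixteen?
Convert 5 thousands, 8 hundreds, 2 tens, 3 ones (place-value notation) → 5×1000 + 8×100 + 2×10 + 3 = 5823 (decimal)
Convert sixteen (English words) → 16 (decimal)
Compute 5823 mod 16 = 15
15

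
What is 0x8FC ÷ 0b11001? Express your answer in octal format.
Convert 0x8FC (hexadecimal) → 8×256 + 15×16 + 12 = 2300 (decimal)
Convert 0b11001 (binary) → 16 + 8 + 1 = 25 (decimal)
Compute 2300 ÷ 25 = 92
Convert 92 (decimal) → 92 = 1×64 + 3×8 + 4 → 0o134 (octal)
0o134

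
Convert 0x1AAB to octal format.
Convert 0x1AAB (hexadecimal) → 1×4096 + 10×256 + 10×16 + 11 = 6827 (decimal)
Convert 6827 (decimal) → 6827 = 1×4096 + 5×512 + 2×64 + 5×8 + 3 → 0o15253 (octal)
0o15253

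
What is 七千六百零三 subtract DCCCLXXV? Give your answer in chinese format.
Convert 七千六百零三 (Chinese numeral) → 7×1000 + 6×100 + 3 = 7603 (decimal)
Convert DCCCLXXV (Roman numeral) → 500 + 100 + 100 + 100 + 50 + 10 + 10 + 5 = 875 (decimal)
Compute 7603 - 875 = 6728
Convert 6728 (decimal) → 6728 = 6×1000 + 7×100 + 2×10 + 8 → 六千七百二十八 (Chinese numeral)
六千七百二十八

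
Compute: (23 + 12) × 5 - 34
Parentheses first: 23 + 12 = 35
Multiply: 35 × 5 = 175
Subtract: 175 - 34 = 141
141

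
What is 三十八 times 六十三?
Convert 三十八 (Chinese numeral) → 3×10 + 8 = 38 (decimal)
Convert 六十三 (Chinese numeral) → 6×10 + 3 = 63 (decimal)
Compute 38 × 63 = 2394
2394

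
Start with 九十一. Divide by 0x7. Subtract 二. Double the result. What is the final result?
Convert 九十一 (Chinese numeral) → 9×10 + 1 = 91 (decimal)
Start: 91
Convert 0x7 (hexadecimal) → 7 (decimal)
91 ÷ 7 = 13
Convert 二 (Chinese numeral) → 2 (decimal)
13 - 2 = 11
11 × 2 = 22
22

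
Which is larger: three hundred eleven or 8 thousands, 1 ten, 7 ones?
Convert three hundred eleven (English words) → 3×100 + 11 = 311 (decimal)
Convert 8 thousands, 1 ten, 7 ones (place-value notation) → 8×1000 + 1×10 + 7 = 8017 (decimal)
Compare 311 vs 8017: larger = 8017
8017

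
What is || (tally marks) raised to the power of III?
Convert || (tally marks) → 2 (decimal)
Convert III (Roman numeral) → 1 + 1 + 1 = 3 (decimal)
Compute 2 ^ 3 = 8
8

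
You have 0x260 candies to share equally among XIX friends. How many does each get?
Convert 0x260 (hexadecimal) → 2×256 + 6×16 = 608 (decimal)
Convert XIX (Roman numeral) → 10 + 9 = 19 (decimal)
Compute 608 ÷ 19 = 32
32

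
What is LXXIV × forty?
Convert LXXIV (Roman numeral) → 50 + 10 + 10 + 4 = 74 (decimal)
Convert forty (English words) → 40 (decimal)
Compute 74 × 40 = 2960
2960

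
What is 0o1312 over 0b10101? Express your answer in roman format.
Convert 0o1312 (octal) → 1×512 + 3×64 + 1×8 + 2 = 714 (decimal)
Convert 0b10101 (binary) → 16 + 4 + 1 = 21 (decimal)
Compute 714 ÷ 21 = 34
Convert 34 (decimal) → 34 = 10 + 10 + 10 + 4 → XXXIV (Roman numeral)
XXXIV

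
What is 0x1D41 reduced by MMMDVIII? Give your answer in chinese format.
Convert 0x1D41 (hexadecimal) → 1×4096 + 13×256 + 4×16 + 1 = 7489 (decimal)
Convert MMMDVIII (Roman numeral) → 1000 + 1000 + 1000 + 500 + 5 + 1 + 1 + 1 = 3508 (decimal)
Compute 7489 - 3508 = 3981
Convert 3981 (decimal) → 3981 = 3×1000 + 9×100 + 8×10 + 1 → 三千九百八十一 (Chinese numeral)
三千九百八十一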